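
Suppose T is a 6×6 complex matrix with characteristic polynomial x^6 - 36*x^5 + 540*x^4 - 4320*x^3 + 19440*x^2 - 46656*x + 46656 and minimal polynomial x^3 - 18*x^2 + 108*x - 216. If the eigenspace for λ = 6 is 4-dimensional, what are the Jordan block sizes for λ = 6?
Block sizes for λ = 6: [3, 1, 1, 1]

Step 1 — from the characteristic polynomial, algebraic multiplicity of λ = 6 is 6. From dim ker(T − (6)·I) = 4, there are exactly 4 Jordan blocks for λ = 6.
Step 2 — from the minimal polynomial, the factor (x − 6)^3 tells us the largest block for λ = 6 has size 3.
Step 3 — with total size 6, 4 blocks, and largest block 3, the block sizes (in nonincreasing order) are [3, 1, 1, 1].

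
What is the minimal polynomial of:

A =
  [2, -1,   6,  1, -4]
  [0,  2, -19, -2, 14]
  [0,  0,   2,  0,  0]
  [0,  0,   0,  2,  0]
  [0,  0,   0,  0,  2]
x^3 - 6*x^2 + 12*x - 8

The characteristic polynomial is χ_A(x) = (x - 2)^5, so the eigenvalues are known. The minimal polynomial is
  m_A(x) = Π_λ (x − λ)^{k_λ}
where k_λ is the size of the *largest* Jordan block for λ (equivalently, the smallest k with (A − λI)^k v = 0 for every generalised eigenvector v of λ).

  λ = 2: largest Jordan block has size 3, contributing (x − 2)^3

So m_A(x) = (x - 2)^3 = x^3 - 6*x^2 + 12*x - 8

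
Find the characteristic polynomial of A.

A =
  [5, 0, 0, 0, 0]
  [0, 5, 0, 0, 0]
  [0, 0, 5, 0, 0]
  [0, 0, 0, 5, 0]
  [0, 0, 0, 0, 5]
x^5 - 25*x^4 + 250*x^3 - 1250*x^2 + 3125*x - 3125

Expanding det(x·I − A) (e.g. by cofactor expansion or by noting that A is similar to its Jordan form J, which has the same characteristic polynomial as A) gives
  χ_A(x) = x^5 - 25*x^4 + 250*x^3 - 1250*x^2 + 3125*x - 3125
which factors as (x - 5)^5. The eigenvalues (with algebraic multiplicities) are λ = 5 with multiplicity 5.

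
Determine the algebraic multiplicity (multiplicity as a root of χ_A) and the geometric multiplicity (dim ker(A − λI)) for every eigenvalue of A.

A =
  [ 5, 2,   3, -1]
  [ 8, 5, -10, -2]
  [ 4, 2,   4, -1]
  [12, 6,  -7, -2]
λ = 1: alg = 2, geom = 2; λ = 5: alg = 2, geom = 1

Step 1 — factor the characteristic polynomial to read off the algebraic multiplicities:
  χ_A(x) = (x - 5)^2*(x - 1)^2

Step 2 — compute geometric multiplicities via the rank-nullity identity g(λ) = n − rank(A − λI):
  rank(A − (1)·I) = 2, so dim ker(A − (1)·I) = n − 2 = 2
  rank(A − (5)·I) = 3, so dim ker(A − (5)·I) = n − 3 = 1

Summary:
  λ = 1: algebraic multiplicity = 2, geometric multiplicity = 2
  λ = 5: algebraic multiplicity = 2, geometric multiplicity = 1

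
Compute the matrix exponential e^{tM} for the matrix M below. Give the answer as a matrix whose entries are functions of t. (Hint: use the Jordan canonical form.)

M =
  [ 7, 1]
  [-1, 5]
e^{tM} =
  [t*exp(6*t) + exp(6*t), t*exp(6*t)]
  [-t*exp(6*t), -t*exp(6*t) + exp(6*t)]

Strategy: write M = P · J · P⁻¹ where J is a Jordan canonical form, so e^{tM} = P · e^{tJ} · P⁻¹, and e^{tJ} can be computed block-by-block.

M has Jordan form
J =
  [6, 1]
  [0, 6]
(up to reordering of blocks).

Per-block formulas:
  For a 2×2 Jordan block J_2(6): exp(t · J_2(6)) = e^(6t)·(I + t·N), where N is the 2×2 nilpotent shift.

After assembling e^{tJ} and conjugating by P, we get:

e^{tM} =
  [t*exp(6*t) + exp(6*t), t*exp(6*t)]
  [-t*exp(6*t), -t*exp(6*t) + exp(6*t)]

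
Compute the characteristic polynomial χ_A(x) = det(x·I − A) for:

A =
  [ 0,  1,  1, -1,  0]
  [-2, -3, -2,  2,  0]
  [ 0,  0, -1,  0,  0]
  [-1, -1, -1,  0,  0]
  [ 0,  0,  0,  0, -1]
x^5 + 5*x^4 + 10*x^3 + 10*x^2 + 5*x + 1

Expanding det(x·I − A) (e.g. by cofactor expansion or by noting that A is similar to its Jordan form J, which has the same characteristic polynomial as A) gives
  χ_A(x) = x^5 + 5*x^4 + 10*x^3 + 10*x^2 + 5*x + 1
which factors as (x + 1)^5. The eigenvalues (with algebraic multiplicities) are λ = -1 with multiplicity 5.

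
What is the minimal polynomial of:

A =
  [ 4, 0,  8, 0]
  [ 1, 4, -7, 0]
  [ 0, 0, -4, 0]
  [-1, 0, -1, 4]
x^3 - 4*x^2 - 16*x + 64

The characteristic polynomial is χ_A(x) = (x - 4)^3*(x + 4), so the eigenvalues are known. The minimal polynomial is
  m_A(x) = Π_λ (x − λ)^{k_λ}
where k_λ is the size of the *largest* Jordan block for λ (equivalently, the smallest k with (A − λI)^k v = 0 for every generalised eigenvector v of λ).

  λ = -4: largest Jordan block has size 1, contributing (x + 4)
  λ = 4: largest Jordan block has size 2, contributing (x − 4)^2

So m_A(x) = (x - 4)^2*(x + 4) = x^3 - 4*x^2 - 16*x + 64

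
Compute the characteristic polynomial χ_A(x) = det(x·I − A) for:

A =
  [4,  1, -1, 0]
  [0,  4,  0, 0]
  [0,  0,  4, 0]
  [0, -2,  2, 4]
x^4 - 16*x^3 + 96*x^2 - 256*x + 256

Expanding det(x·I − A) (e.g. by cofactor expansion or by noting that A is similar to its Jordan form J, which has the same characteristic polynomial as A) gives
  χ_A(x) = x^4 - 16*x^3 + 96*x^2 - 256*x + 256
which factors as (x - 4)^4. The eigenvalues (with algebraic multiplicities) are λ = 4 with multiplicity 4.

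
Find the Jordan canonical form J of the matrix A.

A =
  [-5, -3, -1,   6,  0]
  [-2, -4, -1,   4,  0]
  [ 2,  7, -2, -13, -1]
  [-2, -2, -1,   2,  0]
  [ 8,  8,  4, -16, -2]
J_1(-3) ⊕ J_3(-2) ⊕ J_1(-2)

The characteristic polynomial is
  det(x·I − A) = x^5 + 11*x^4 + 48*x^3 + 104*x^2 + 112*x + 48 = (x + 2)^4*(x + 3)

Eigenvalues and multiplicities (the geometric multiplicity of λ is n − rank(A − λI), which equals the number of Jordan blocks for λ):
  λ = -3: algebraic multiplicity = 1, geometric multiplicity = 1
  λ = -2: algebraic multiplicity = 4, geometric multiplicity = 2

Determining the block sizes for each eigenvalue:
  λ = -3: one block (gm = 1), so the single block has size am = 1 → block sizes [1]
  λ = -2: with am = 4 and gm = 2, the partition is not yet determined (e.g. several partitions of 4 into 2 parts exist). Let N = A − (-2)·I. Computing rank(N^1) = 3, rank(N^2) = 2, rank(N^3) = 1; the number of blocks of size ≥ j is rank(N^{j−1}) − rank(N^j), giving [2, 1, 1]. So we have 1 block(s) of size 3, 1 block(s) of size 1 → block sizes [3, 1]

Assembling the blocks gives a Jordan form
J =
  [-3,  0,  0,  0,  0]
  [ 0, -2,  1,  0,  0]
  [ 0,  0, -2,  1,  0]
  [ 0,  0,  0, -2,  0]
  [ 0,  0,  0,  0, -2]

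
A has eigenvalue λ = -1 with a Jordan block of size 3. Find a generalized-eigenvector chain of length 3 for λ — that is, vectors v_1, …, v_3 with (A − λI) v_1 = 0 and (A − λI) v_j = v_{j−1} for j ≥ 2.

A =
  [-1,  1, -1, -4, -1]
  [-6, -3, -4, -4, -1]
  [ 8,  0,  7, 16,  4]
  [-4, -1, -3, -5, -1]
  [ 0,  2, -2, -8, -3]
A Jordan chain for λ = -1 of length 3:
v_1 = (2, -4, 0, -2, 4)ᵀ
v_2 = (0, -6, 8, -4, 0)ᵀ
v_3 = (1, 0, 0, 0, 0)ᵀ

Let N = A − (-1)·I. We want v_3 with N^3 v_3 = 0 but N^2 v_3 ≠ 0; then v_{j-1} := N · v_j for j = 3, …, 2.

Pick v_3 = (1, 0, 0, 0, 0)ᵀ.
Then v_2 = N · v_3 = (0, -6, 8, -4, 0)ᵀ.
Then v_1 = N · v_2 = (2, -4, 0, -2, 4)ᵀ.

Sanity check: (A − (-1)·I) v_1 = (0, 0, 0, 0, 0)ᵀ = 0. ✓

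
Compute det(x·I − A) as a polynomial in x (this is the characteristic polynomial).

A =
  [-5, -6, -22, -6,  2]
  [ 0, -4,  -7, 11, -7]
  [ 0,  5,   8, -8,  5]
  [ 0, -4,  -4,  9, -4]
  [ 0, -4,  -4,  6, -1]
x^5 - 7*x^4 - 6*x^3 + 162*x^2 - 459*x + 405

Expanding det(x·I − A) (e.g. by cofactor expansion or by noting that A is similar to its Jordan form J, which has the same characteristic polynomial as A) gives
  χ_A(x) = x^5 - 7*x^4 - 6*x^3 + 162*x^2 - 459*x + 405
which factors as (x - 3)^4*(x + 5). The eigenvalues (with algebraic multiplicities) are λ = -5 with multiplicity 1, λ = 3 with multiplicity 4.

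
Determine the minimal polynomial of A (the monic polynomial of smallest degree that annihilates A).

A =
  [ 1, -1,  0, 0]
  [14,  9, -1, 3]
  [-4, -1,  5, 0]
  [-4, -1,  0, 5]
x^3 - 15*x^2 + 75*x - 125

The characteristic polynomial is χ_A(x) = (x - 5)^4, so the eigenvalues are known. The minimal polynomial is
  m_A(x) = Π_λ (x − λ)^{k_λ}
where k_λ is the size of the *largest* Jordan block for λ (equivalently, the smallest k with (A − λI)^k v = 0 for every generalised eigenvector v of λ).

  λ = 5: largest Jordan block has size 3, contributing (x − 5)^3

So m_A(x) = (x - 5)^3 = x^3 - 15*x^2 + 75*x - 125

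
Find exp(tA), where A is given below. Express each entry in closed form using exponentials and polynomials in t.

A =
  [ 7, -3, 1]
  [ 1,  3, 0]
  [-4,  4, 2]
e^{tA} =
  [t^2*exp(4*t) + 3*t*exp(4*t) + exp(4*t), -t^2*exp(4*t) - 3*t*exp(4*t), t^2*exp(4*t)/2 + t*exp(4*t)]
  [t^2*exp(4*t) + t*exp(4*t), -t^2*exp(4*t) - t*exp(4*t) + exp(4*t), t^2*exp(4*t)/2]
  [-4*t*exp(4*t), 4*t*exp(4*t), -2*t*exp(4*t) + exp(4*t)]

Strategy: write A = P · J · P⁻¹ where J is a Jordan canonical form, so e^{tA} = P · e^{tJ} · P⁻¹, and e^{tJ} can be computed block-by-block.

A has Jordan form
J =
  [4, 1, 0]
  [0, 4, 1]
  [0, 0, 4]
(up to reordering of blocks).

Per-block formulas:
  For a 3×3 Jordan block J_3(4): exp(t · J_3(4)) = e^(4t)·(I + t·N + (t^2/2)·N^2), where N is the 3×3 nilpotent shift.

After assembling e^{tJ} and conjugating by P, we get:

e^{tA} =
  [t^2*exp(4*t) + 3*t*exp(4*t) + exp(4*t), -t^2*exp(4*t) - 3*t*exp(4*t), t^2*exp(4*t)/2 + t*exp(4*t)]
  [t^2*exp(4*t) + t*exp(4*t), -t^2*exp(4*t) - t*exp(4*t) + exp(4*t), t^2*exp(4*t)/2]
  [-4*t*exp(4*t), 4*t*exp(4*t), -2*t*exp(4*t) + exp(4*t)]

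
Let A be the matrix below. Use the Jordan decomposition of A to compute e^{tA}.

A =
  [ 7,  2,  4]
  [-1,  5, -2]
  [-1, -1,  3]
e^{tA} =
  [-t^2*exp(5*t) + 2*t*exp(5*t) + exp(5*t), 2*t*exp(5*t), -2*t^2*exp(5*t) + 4*t*exp(5*t)]
  [-t*exp(5*t), exp(5*t), -2*t*exp(5*t)]
  [t^2*exp(5*t)/2 - t*exp(5*t), -t*exp(5*t), t^2*exp(5*t) - 2*t*exp(5*t) + exp(5*t)]

Strategy: write A = P · J · P⁻¹ where J is a Jordan canonical form, so e^{tA} = P · e^{tJ} · P⁻¹, and e^{tJ} can be computed block-by-block.

A has Jordan form
J =
  [5, 1, 0]
  [0, 5, 1]
  [0, 0, 5]
(up to reordering of blocks).

Per-block formulas:
  For a 3×3 Jordan block J_3(5): exp(t · J_3(5)) = e^(5t)·(I + t·N + (t^2/2)·N^2), where N is the 3×3 nilpotent shift.

After assembling e^{tJ} and conjugating by P, we get:

e^{tA} =
  [-t^2*exp(5*t) + 2*t*exp(5*t) + exp(5*t), 2*t*exp(5*t), -2*t^2*exp(5*t) + 4*t*exp(5*t)]
  [-t*exp(5*t), exp(5*t), -2*t*exp(5*t)]
  [t^2*exp(5*t)/2 - t*exp(5*t), -t*exp(5*t), t^2*exp(5*t) - 2*t*exp(5*t) + exp(5*t)]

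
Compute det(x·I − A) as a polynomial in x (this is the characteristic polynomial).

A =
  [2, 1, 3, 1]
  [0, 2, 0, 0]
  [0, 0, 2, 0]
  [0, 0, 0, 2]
x^4 - 8*x^3 + 24*x^2 - 32*x + 16

Expanding det(x·I − A) (e.g. by cofactor expansion or by noting that A is similar to its Jordan form J, which has the same characteristic polynomial as A) gives
  χ_A(x) = x^4 - 8*x^3 + 24*x^2 - 32*x + 16
which factors as (x - 2)^4. The eigenvalues (with algebraic multiplicities) are λ = 2 with multiplicity 4.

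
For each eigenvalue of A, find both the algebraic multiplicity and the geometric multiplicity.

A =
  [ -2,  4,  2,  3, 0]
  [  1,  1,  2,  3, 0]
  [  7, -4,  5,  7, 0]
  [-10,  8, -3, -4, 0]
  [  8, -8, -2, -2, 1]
λ = -3: alg = 1, geom = 1; λ = 1: alg = 4, geom = 2

Step 1 — factor the characteristic polynomial to read off the algebraic multiplicities:
  χ_A(x) = (x - 1)^4*(x + 3)

Step 2 — compute geometric multiplicities via the rank-nullity identity g(λ) = n − rank(A − λI):
  rank(A − (-3)·I) = 4, so dim ker(A − (-3)·I) = n − 4 = 1
  rank(A − (1)·I) = 3, so dim ker(A − (1)·I) = n − 3 = 2

Summary:
  λ = -3: algebraic multiplicity = 1, geometric multiplicity = 1
  λ = 1: algebraic multiplicity = 4, geometric multiplicity = 2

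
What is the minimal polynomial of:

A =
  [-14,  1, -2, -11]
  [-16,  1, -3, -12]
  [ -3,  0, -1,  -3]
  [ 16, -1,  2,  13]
x^4 + x^3 - 3*x^2 - 5*x - 2

The characteristic polynomial is χ_A(x) = (x - 2)*(x + 1)^3, so the eigenvalues are known. The minimal polynomial is
  m_A(x) = Π_λ (x − λ)^{k_λ}
where k_λ is the size of the *largest* Jordan block for λ (equivalently, the smallest k with (A − λI)^k v = 0 for every generalised eigenvector v of λ).

  λ = -1: largest Jordan block has size 3, contributing (x + 1)^3
  λ = 2: largest Jordan block has size 1, contributing (x − 2)

So m_A(x) = (x - 2)*(x + 1)^3 = x^4 + x^3 - 3*x^2 - 5*x - 2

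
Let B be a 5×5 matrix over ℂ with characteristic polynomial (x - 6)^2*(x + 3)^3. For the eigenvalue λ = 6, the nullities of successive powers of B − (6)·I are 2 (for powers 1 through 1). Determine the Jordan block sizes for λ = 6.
Block sizes for λ = 6: [1, 1]

From the dimensions of kernels of powers, the number of Jordan blocks of size at least j is d_j − d_{j−1} where d_j = dim ker(N^j) (with d_0 = 0). Computing the differences gives [2].
The number of blocks of size exactly k is (#blocks of size ≥ k) − (#blocks of size ≥ k + 1), so the partition is: 2 block(s) of size 1.
In nonincreasing order the block sizes are [1, 1].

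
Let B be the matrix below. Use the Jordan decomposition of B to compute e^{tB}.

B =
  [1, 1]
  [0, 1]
e^{tB} =
  [exp(t), t*exp(t)]
  [0, exp(t)]

Strategy: write B = P · J · P⁻¹ where J is a Jordan canonical form, so e^{tB} = P · e^{tJ} · P⁻¹, and e^{tJ} can be computed block-by-block.

B has Jordan form
J =
  [1, 1]
  [0, 1]
(up to reordering of blocks).

Per-block formulas:
  For a 2×2 Jordan block J_2(1): exp(t · J_2(1)) = e^(1t)·(I + t·N), where N is the 2×2 nilpotent shift.

After assembling e^{tJ} and conjugating by P, we get:

e^{tB} =
  [exp(t), t*exp(t)]
  [0, exp(t)]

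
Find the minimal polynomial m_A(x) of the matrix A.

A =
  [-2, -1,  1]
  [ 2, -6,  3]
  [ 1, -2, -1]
x^3 + 9*x^2 + 27*x + 27

The characteristic polynomial is χ_A(x) = (x + 3)^3, so the eigenvalues are known. The minimal polynomial is
  m_A(x) = Π_λ (x − λ)^{k_λ}
where k_λ is the size of the *largest* Jordan block for λ (equivalently, the smallest k with (A − λI)^k v = 0 for every generalised eigenvector v of λ).

  λ = -3: largest Jordan block has size 3, contributing (x + 3)^3

So m_A(x) = (x + 3)^3 = x^3 + 9*x^2 + 27*x + 27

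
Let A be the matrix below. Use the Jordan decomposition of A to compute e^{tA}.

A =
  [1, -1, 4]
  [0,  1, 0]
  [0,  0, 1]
e^{tA} =
  [exp(t), -t*exp(t), 4*t*exp(t)]
  [0, exp(t), 0]
  [0, 0, exp(t)]

Strategy: write A = P · J · P⁻¹ where J is a Jordan canonical form, so e^{tA} = P · e^{tJ} · P⁻¹, and e^{tJ} can be computed block-by-block.

A has Jordan form
J =
  [1, 1, 0]
  [0, 1, 0]
  [0, 0, 1]
(up to reordering of blocks).

Per-block formulas:
  For a 1×1 block at λ = 1: exp(t · [1]) = [e^(1t)].
  For a 2×2 Jordan block J_2(1): exp(t · J_2(1)) = e^(1t)·(I + t·N), where N is the 2×2 nilpotent shift.

After assembling e^{tJ} and conjugating by P, we get:

e^{tA} =
  [exp(t), -t*exp(t), 4*t*exp(t)]
  [0, exp(t), 0]
  [0, 0, exp(t)]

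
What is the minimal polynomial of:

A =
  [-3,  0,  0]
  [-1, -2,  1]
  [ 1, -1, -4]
x^2 + 6*x + 9

The characteristic polynomial is χ_A(x) = (x + 3)^3, so the eigenvalues are known. The minimal polynomial is
  m_A(x) = Π_λ (x − λ)^{k_λ}
where k_λ is the size of the *largest* Jordan block for λ (equivalently, the smallest k with (A − λI)^k v = 0 for every generalised eigenvector v of λ).

  λ = -3: largest Jordan block has size 2, contributing (x + 3)^2

So m_A(x) = (x + 3)^2 = x^2 + 6*x + 9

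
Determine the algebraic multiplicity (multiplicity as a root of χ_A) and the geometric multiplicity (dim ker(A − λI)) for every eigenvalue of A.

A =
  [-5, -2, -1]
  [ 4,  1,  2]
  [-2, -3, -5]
λ = -3: alg = 3, geom = 1

Step 1 — factor the characteristic polynomial to read off the algebraic multiplicities:
  χ_A(x) = (x + 3)^3

Step 2 — compute geometric multiplicities via the rank-nullity identity g(λ) = n − rank(A − λI):
  rank(A − (-3)·I) = 2, so dim ker(A − (-3)·I) = n − 2 = 1

Summary:
  λ = -3: algebraic multiplicity = 3, geometric multiplicity = 1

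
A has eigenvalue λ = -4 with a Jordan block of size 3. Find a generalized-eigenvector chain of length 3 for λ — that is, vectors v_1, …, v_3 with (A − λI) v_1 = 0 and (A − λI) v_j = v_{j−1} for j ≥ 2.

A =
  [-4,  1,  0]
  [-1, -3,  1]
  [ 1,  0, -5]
A Jordan chain for λ = -4 of length 3:
v_1 = (-1, 0, -1)ᵀ
v_2 = (0, -1, 1)ᵀ
v_3 = (1, 0, 0)ᵀ

Let N = A − (-4)·I. We want v_3 with N^3 v_3 = 0 but N^2 v_3 ≠ 0; then v_{j-1} := N · v_j for j = 3, …, 2.

Pick v_3 = (1, 0, 0)ᵀ.
Then v_2 = N · v_3 = (0, -1, 1)ᵀ.
Then v_1 = N · v_2 = (-1, 0, -1)ᵀ.

Sanity check: (A − (-4)·I) v_1 = (0, 0, 0)ᵀ = 0. ✓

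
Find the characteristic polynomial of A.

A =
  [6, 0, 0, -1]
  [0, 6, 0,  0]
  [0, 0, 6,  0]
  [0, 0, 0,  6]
x^4 - 24*x^3 + 216*x^2 - 864*x + 1296

Expanding det(x·I − A) (e.g. by cofactor expansion or by noting that A is similar to its Jordan form J, which has the same characteristic polynomial as A) gives
  χ_A(x) = x^4 - 24*x^3 + 216*x^2 - 864*x + 1296
which factors as (x - 6)^4. The eigenvalues (with algebraic multiplicities) are λ = 6 with multiplicity 4.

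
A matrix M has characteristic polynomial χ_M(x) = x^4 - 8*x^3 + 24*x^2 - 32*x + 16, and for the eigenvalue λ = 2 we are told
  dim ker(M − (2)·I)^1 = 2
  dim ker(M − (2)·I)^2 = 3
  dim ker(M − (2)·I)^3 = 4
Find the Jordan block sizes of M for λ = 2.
Block sizes for λ = 2: [3, 1]

From the dimensions of kernels of powers, the number of Jordan blocks of size at least j is d_j − d_{j−1} where d_j = dim ker(N^j) (with d_0 = 0). Computing the differences gives [2, 1, 1].
The number of blocks of size exactly k is (#blocks of size ≥ k) − (#blocks of size ≥ k + 1), so the partition is: 1 block(s) of size 1, 1 block(s) of size 3.
In nonincreasing order the block sizes are [3, 1].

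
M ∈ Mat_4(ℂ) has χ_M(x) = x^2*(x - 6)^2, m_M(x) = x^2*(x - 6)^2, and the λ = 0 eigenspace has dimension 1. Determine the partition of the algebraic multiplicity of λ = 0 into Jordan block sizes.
Block sizes for λ = 0: [2]

Step 1 — from the characteristic polynomial, algebraic multiplicity of λ = 0 is 2. From dim ker(M − (0)·I) = 1, there are exactly 1 Jordan blocks for λ = 0.
Step 2 — from the minimal polynomial, the factor (x − 0)^2 tells us the largest block for λ = 0 has size 2.
Step 3 — with total size 2, 1 blocks, and largest block 2, the block sizes (in nonincreasing order) are [2].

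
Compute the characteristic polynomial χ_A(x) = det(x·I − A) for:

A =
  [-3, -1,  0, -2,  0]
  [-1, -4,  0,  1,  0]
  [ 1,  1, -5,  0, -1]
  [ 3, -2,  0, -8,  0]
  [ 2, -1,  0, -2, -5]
x^5 + 25*x^4 + 250*x^3 + 1250*x^2 + 3125*x + 3125

Expanding det(x·I − A) (e.g. by cofactor expansion or by noting that A is similar to its Jordan form J, which has the same characteristic polynomial as A) gives
  χ_A(x) = x^5 + 25*x^4 + 250*x^3 + 1250*x^2 + 3125*x + 3125
which factors as (x + 5)^5. The eigenvalues (with algebraic multiplicities) are λ = -5 with multiplicity 5.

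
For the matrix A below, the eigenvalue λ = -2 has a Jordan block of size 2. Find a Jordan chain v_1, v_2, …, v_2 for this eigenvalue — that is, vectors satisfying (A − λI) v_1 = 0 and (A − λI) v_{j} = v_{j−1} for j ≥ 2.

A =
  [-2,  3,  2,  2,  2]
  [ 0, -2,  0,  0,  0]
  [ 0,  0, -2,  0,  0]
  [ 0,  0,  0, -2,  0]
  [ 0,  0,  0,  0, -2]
A Jordan chain for λ = -2 of length 2:
v_1 = (3, 0, 0, 0, 0)ᵀ
v_2 = (0, 1, 0, 0, 0)ᵀ

Let N = A − (-2)·I. We want v_2 with N^2 v_2 = 0 but N^1 v_2 ≠ 0; then v_{j-1} := N · v_j for j = 2, …, 2.

Pick v_2 = (0, 1, 0, 0, 0)ᵀ.
Then v_1 = N · v_2 = (3, 0, 0, 0, 0)ᵀ.

Sanity check: (A − (-2)·I) v_1 = (0, 0, 0, 0, 0)ᵀ = 0. ✓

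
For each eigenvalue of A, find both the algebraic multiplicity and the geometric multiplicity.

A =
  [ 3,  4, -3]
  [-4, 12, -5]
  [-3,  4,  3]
λ = 6: alg = 3, geom = 1

Step 1 — factor the characteristic polynomial to read off the algebraic multiplicities:
  χ_A(x) = (x - 6)^3

Step 2 — compute geometric multiplicities via the rank-nullity identity g(λ) = n − rank(A − λI):
  rank(A − (6)·I) = 2, so dim ker(A − (6)·I) = n − 2 = 1

Summary:
  λ = 6: algebraic multiplicity = 3, geometric multiplicity = 1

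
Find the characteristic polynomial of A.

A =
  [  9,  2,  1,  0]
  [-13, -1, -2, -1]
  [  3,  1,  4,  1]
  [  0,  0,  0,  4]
x^4 - 16*x^3 + 96*x^2 - 256*x + 256

Expanding det(x·I − A) (e.g. by cofactor expansion or by noting that A is similar to its Jordan form J, which has the same characteristic polynomial as A) gives
  χ_A(x) = x^4 - 16*x^3 + 96*x^2 - 256*x + 256
which factors as (x - 4)^4. The eigenvalues (with algebraic multiplicities) are λ = 4 with multiplicity 4.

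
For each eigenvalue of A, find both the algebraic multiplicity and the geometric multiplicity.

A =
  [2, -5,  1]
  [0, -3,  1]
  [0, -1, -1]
λ = -2: alg = 2, geom = 1; λ = 2: alg = 1, geom = 1

Step 1 — factor the characteristic polynomial to read off the algebraic multiplicities:
  χ_A(x) = (x - 2)*(x + 2)^2

Step 2 — compute geometric multiplicities via the rank-nullity identity g(λ) = n − rank(A − λI):
  rank(A − (-2)·I) = 2, so dim ker(A − (-2)·I) = n − 2 = 1
  rank(A − (2)·I) = 2, so dim ker(A − (2)·I) = n − 2 = 1

Summary:
  λ = -2: algebraic multiplicity = 2, geometric multiplicity = 1
  λ = 2: algebraic multiplicity = 1, geometric multiplicity = 1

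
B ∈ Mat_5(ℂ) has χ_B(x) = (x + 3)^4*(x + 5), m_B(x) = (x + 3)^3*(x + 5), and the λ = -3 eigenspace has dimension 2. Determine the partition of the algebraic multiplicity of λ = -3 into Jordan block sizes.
Block sizes for λ = -3: [3, 1]

Step 1 — from the characteristic polynomial, algebraic multiplicity of λ = -3 is 4. From dim ker(B − (-3)·I) = 2, there are exactly 2 Jordan blocks for λ = -3.
Step 2 — from the minimal polynomial, the factor (x + 3)^3 tells us the largest block for λ = -3 has size 3.
Step 3 — with total size 4, 2 blocks, and largest block 3, the block sizes (in nonincreasing order) are [3, 1].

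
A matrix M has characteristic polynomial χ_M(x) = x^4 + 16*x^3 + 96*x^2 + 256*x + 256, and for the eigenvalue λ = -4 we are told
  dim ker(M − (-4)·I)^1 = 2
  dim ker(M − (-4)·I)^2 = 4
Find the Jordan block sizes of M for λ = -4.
Block sizes for λ = -4: [2, 2]

From the dimensions of kernels of powers, the number of Jordan blocks of size at least j is d_j − d_{j−1} where d_j = dim ker(N^j) (with d_0 = 0). Computing the differences gives [2, 2].
The number of blocks of size exactly k is (#blocks of size ≥ k) − (#blocks of size ≥ k + 1), so the partition is: 2 block(s) of size 2.
In nonincreasing order the block sizes are [2, 2].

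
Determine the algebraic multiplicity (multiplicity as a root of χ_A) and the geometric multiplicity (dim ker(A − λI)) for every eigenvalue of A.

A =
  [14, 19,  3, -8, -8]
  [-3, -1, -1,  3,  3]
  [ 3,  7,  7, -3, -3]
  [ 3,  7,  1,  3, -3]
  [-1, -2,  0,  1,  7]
λ = 6: alg = 5, geom = 3

Step 1 — factor the characteristic polynomial to read off the algebraic multiplicities:
  χ_A(x) = (x - 6)^5

Step 2 — compute geometric multiplicities via the rank-nullity identity g(λ) = n − rank(A − λI):
  rank(A − (6)·I) = 2, so dim ker(A − (6)·I) = n − 2 = 3

Summary:
  λ = 6: algebraic multiplicity = 5, geometric multiplicity = 3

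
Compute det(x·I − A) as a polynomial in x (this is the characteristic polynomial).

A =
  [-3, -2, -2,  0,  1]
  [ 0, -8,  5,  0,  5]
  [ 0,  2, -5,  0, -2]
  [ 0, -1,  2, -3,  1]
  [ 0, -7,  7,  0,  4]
x^5 + 15*x^4 + 90*x^3 + 270*x^2 + 405*x + 243

Expanding det(x·I − A) (e.g. by cofactor expansion or by noting that A is similar to its Jordan form J, which has the same characteristic polynomial as A) gives
  χ_A(x) = x^5 + 15*x^4 + 90*x^3 + 270*x^2 + 405*x + 243
which factors as (x + 3)^5. The eigenvalues (with algebraic multiplicities) are λ = -3 with multiplicity 5.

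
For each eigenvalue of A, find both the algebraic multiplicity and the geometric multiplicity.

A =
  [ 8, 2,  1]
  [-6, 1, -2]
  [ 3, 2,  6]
λ = 5: alg = 3, geom = 2

Step 1 — factor the characteristic polynomial to read off the algebraic multiplicities:
  χ_A(x) = (x - 5)^3

Step 2 — compute geometric multiplicities via the rank-nullity identity g(λ) = n − rank(A − λI):
  rank(A − (5)·I) = 1, so dim ker(A − (5)·I) = n − 1 = 2

Summary:
  λ = 5: algebraic multiplicity = 3, geometric multiplicity = 2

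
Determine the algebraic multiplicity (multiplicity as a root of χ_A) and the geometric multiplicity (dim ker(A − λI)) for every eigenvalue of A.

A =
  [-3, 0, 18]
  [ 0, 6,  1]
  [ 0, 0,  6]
λ = -3: alg = 1, geom = 1; λ = 6: alg = 2, geom = 1

Step 1 — factor the characteristic polynomial to read off the algebraic multiplicities:
  χ_A(x) = (x - 6)^2*(x + 3)

Step 2 — compute geometric multiplicities via the rank-nullity identity g(λ) = n − rank(A − λI):
  rank(A − (-3)·I) = 2, so dim ker(A − (-3)·I) = n − 2 = 1
  rank(A − (6)·I) = 2, so dim ker(A − (6)·I) = n − 2 = 1

Summary:
  λ = -3: algebraic multiplicity = 1, geometric multiplicity = 1
  λ = 6: algebraic multiplicity = 2, geometric multiplicity = 1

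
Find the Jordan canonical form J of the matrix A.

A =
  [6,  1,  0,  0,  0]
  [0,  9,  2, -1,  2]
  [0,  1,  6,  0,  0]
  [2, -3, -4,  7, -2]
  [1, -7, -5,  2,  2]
J_3(6) ⊕ J_2(6)

The characteristic polynomial is
  det(x·I − A) = x^5 - 30*x^4 + 360*x^3 - 2160*x^2 + 6480*x - 7776 = (x - 6)^5

Eigenvalues and multiplicities (the geometric multiplicity of λ is n − rank(A − λI), which equals the number of Jordan blocks for λ):
  λ = 6: algebraic multiplicity = 5, geometric multiplicity = 2

Determining the block sizes for each eigenvalue:
  λ = 6: with am = 5 and gm = 2, the partition is not yet determined (e.g. several partitions of 5 into 2 parts exist). Let N = A − (6)·I. Computing rank(N^1) = 3, rank(N^2) = 1, rank(N^3) = 0; the number of blocks of size ≥ j is rank(N^{j−1}) − rank(N^j), giving [2, 2, 1]. So we have 1 block(s) of size 3, 1 block(s) of size 2 → block sizes [3, 2]

Assembling the blocks gives a Jordan form
J =
  [6, 1, 0, 0, 0]
  [0, 6, 1, 0, 0]
  [0, 0, 6, 0, 0]
  [0, 0, 0, 6, 1]
  [0, 0, 0, 0, 6]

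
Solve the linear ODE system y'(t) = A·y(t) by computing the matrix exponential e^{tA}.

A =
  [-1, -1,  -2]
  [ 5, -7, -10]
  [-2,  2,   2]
e^{tA} =
  [t*exp(-2*t) + exp(-2*t), -t*exp(-2*t), -2*t*exp(-2*t)]
  [5*t*exp(-2*t), -5*t*exp(-2*t) + exp(-2*t), -10*t*exp(-2*t)]
  [-2*t*exp(-2*t), 2*t*exp(-2*t), 4*t*exp(-2*t) + exp(-2*t)]

Strategy: write A = P · J · P⁻¹ where J is a Jordan canonical form, so e^{tA} = P · e^{tJ} · P⁻¹, and e^{tJ} can be computed block-by-block.

A has Jordan form
J =
  [-2,  1,  0]
  [ 0, -2,  0]
  [ 0,  0, -2]
(up to reordering of blocks).

Per-block formulas:
  For a 2×2 Jordan block J_2(-2): exp(t · J_2(-2)) = e^(-2t)·(I + t·N), where N is the 2×2 nilpotent shift.
  For a 1×1 block at λ = -2: exp(t · [-2]) = [e^(-2t)].

After assembling e^{tJ} and conjugating by P, we get:

e^{tA} =
  [t*exp(-2*t) + exp(-2*t), -t*exp(-2*t), -2*t*exp(-2*t)]
  [5*t*exp(-2*t), -5*t*exp(-2*t) + exp(-2*t), -10*t*exp(-2*t)]
  [-2*t*exp(-2*t), 2*t*exp(-2*t), 4*t*exp(-2*t) + exp(-2*t)]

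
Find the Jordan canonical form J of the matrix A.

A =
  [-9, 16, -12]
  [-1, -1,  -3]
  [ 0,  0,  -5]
J_2(-5) ⊕ J_1(-5)

The characteristic polynomial is
  det(x·I − A) = x^3 + 15*x^2 + 75*x + 125 = (x + 5)^3

Eigenvalues and multiplicities (the geometric multiplicity of λ is n − rank(A − λI), which equals the number of Jordan blocks for λ):
  λ = -5: algebraic multiplicity = 3, geometric multiplicity = 2

Determining the block sizes for each eigenvalue:
  λ = -5: 2 blocks summing to 3 forces exactly one block of size 2 and the rest size 1 → block sizes [2, 1]

Assembling the blocks gives a Jordan form
J =
  [-5,  1,  0]
  [ 0, -5,  0]
  [ 0,  0, -5]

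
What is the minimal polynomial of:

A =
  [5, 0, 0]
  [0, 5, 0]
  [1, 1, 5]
x^2 - 10*x + 25

The characteristic polynomial is χ_A(x) = (x - 5)^3, so the eigenvalues are known. The minimal polynomial is
  m_A(x) = Π_λ (x − λ)^{k_λ}
where k_λ is the size of the *largest* Jordan block for λ (equivalently, the smallest k with (A − λI)^k v = 0 for every generalised eigenvector v of λ).

  λ = 5: largest Jordan block has size 2, contributing (x − 5)^2

So m_A(x) = (x - 5)^2 = x^2 - 10*x + 25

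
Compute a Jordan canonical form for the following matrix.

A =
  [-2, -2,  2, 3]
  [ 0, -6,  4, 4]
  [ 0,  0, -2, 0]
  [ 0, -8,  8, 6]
J_2(-2) ⊕ J_1(-2) ⊕ J_1(2)

The characteristic polynomial is
  det(x·I − A) = x^4 + 4*x^3 - 16*x - 16 = (x - 2)*(x + 2)^3

Eigenvalues and multiplicities (the geometric multiplicity of λ is n − rank(A − λI), which equals the number of Jordan blocks for λ):
  λ = -2: algebraic multiplicity = 3, geometric multiplicity = 2
  λ = 2: algebraic multiplicity = 1, geometric multiplicity = 1

Determining the block sizes for each eigenvalue:
  λ = -2: 2 blocks summing to 3 forces exactly one block of size 2 and the rest size 1 → block sizes [2, 1]
  λ = 2: one block (gm = 1), so the single block has size am = 1 → block sizes [1]

Assembling the blocks gives a Jordan form
J =
  [-2,  1,  0, 0]
  [ 0, -2,  0, 0]
  [ 0,  0, -2, 0]
  [ 0,  0,  0, 2]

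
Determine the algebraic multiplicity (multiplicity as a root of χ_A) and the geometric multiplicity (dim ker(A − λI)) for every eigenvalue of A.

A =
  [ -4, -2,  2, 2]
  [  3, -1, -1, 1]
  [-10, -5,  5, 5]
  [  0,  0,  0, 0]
λ = 0: alg = 4, geom = 2

Step 1 — factor the characteristic polynomial to read off the algebraic multiplicities:
  χ_A(x) = x^4

Step 2 — compute geometric multiplicities via the rank-nullity identity g(λ) = n − rank(A − λI):
  rank(A − (0)·I) = 2, so dim ker(A − (0)·I) = n − 2 = 2

Summary:
  λ = 0: algebraic multiplicity = 4, geometric multiplicity = 2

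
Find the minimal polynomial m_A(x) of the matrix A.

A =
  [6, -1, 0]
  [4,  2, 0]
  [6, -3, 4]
x^2 - 8*x + 16

The characteristic polynomial is χ_A(x) = (x - 4)^3, so the eigenvalues are known. The minimal polynomial is
  m_A(x) = Π_λ (x − λ)^{k_λ}
where k_λ is the size of the *largest* Jordan block for λ (equivalently, the smallest k with (A − λI)^k v = 0 for every generalised eigenvector v of λ).

  λ = 4: largest Jordan block has size 2, contributing (x − 4)^2

So m_A(x) = (x - 4)^2 = x^2 - 8*x + 16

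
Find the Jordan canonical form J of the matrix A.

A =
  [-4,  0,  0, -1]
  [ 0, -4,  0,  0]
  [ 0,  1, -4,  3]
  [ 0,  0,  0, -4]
J_2(-4) ⊕ J_2(-4)

The characteristic polynomial is
  det(x·I − A) = x^4 + 16*x^3 + 96*x^2 + 256*x + 256 = (x + 4)^4

Eigenvalues and multiplicities (the geometric multiplicity of λ is n − rank(A − λI), which equals the number of Jordan blocks for λ):
  λ = -4: algebraic multiplicity = 4, geometric multiplicity = 2

Determining the block sizes for each eigenvalue:
  λ = -4: with am = 4 and gm = 2, the partition is not yet determined (e.g. several partitions of 4 into 2 parts exist). Let N = A − (-4)·I. Computing rank(N^1) = 2, rank(N^2) = 0; the number of blocks of size ≥ j is rank(N^{j−1}) − rank(N^j), giving [2, 2]. So we have 2 block(s) of size 2 → block sizes [2, 2]

Assembling the blocks gives a Jordan form
J =
  [-4,  1,  0,  0]
  [ 0, -4,  0,  0]
  [ 0,  0, -4,  1]
  [ 0,  0,  0, -4]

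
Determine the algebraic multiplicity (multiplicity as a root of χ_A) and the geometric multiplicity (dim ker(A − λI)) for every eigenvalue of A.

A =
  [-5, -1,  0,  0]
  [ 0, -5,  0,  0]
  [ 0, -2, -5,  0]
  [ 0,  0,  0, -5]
λ = -5: alg = 4, geom = 3

Step 1 — factor the characteristic polynomial to read off the algebraic multiplicities:
  χ_A(x) = (x + 5)^4

Step 2 — compute geometric multiplicities via the rank-nullity identity g(λ) = n − rank(A − λI):
  rank(A − (-5)·I) = 1, so dim ker(A − (-5)·I) = n − 1 = 3

Summary:
  λ = -5: algebraic multiplicity = 4, geometric multiplicity = 3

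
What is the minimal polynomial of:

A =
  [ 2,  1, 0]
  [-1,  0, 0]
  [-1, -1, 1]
x^2 - 2*x + 1

The characteristic polynomial is χ_A(x) = (x - 1)^3, so the eigenvalues are known. The minimal polynomial is
  m_A(x) = Π_λ (x − λ)^{k_λ}
where k_λ is the size of the *largest* Jordan block for λ (equivalently, the smallest k with (A − λI)^k v = 0 for every generalised eigenvector v of λ).

  λ = 1: largest Jordan block has size 2, contributing (x − 1)^2

So m_A(x) = (x - 1)^2 = x^2 - 2*x + 1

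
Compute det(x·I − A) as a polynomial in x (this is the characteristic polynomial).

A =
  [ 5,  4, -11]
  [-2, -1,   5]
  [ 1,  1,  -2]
x^3 - 2*x^2 + x

Expanding det(x·I − A) (e.g. by cofactor expansion or by noting that A is similar to its Jordan form J, which has the same characteristic polynomial as A) gives
  χ_A(x) = x^3 - 2*x^2 + x
which factors as x*(x - 1)^2. The eigenvalues (with algebraic multiplicities) are λ = 0 with multiplicity 1, λ = 1 with multiplicity 2.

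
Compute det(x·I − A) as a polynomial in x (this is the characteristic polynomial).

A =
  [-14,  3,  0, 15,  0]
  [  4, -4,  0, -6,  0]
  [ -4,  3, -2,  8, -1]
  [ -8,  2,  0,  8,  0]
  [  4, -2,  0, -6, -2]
x^5 + 14*x^4 + 76*x^3 + 200*x^2 + 256*x + 128

Expanding det(x·I − A) (e.g. by cofactor expansion or by noting that A is similar to its Jordan form J, which has the same characteristic polynomial as A) gives
  χ_A(x) = x^5 + 14*x^4 + 76*x^3 + 200*x^2 + 256*x + 128
which factors as (x + 2)^3*(x + 4)^2. The eigenvalues (with algebraic multiplicities) are λ = -4 with multiplicity 2, λ = -2 with multiplicity 3.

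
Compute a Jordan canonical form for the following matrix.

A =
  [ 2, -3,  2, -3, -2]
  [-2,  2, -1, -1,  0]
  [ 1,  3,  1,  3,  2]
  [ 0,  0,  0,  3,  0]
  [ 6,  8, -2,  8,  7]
J_3(3) ⊕ J_1(3) ⊕ J_1(3)

The characteristic polynomial is
  det(x·I − A) = x^5 - 15*x^4 + 90*x^3 - 270*x^2 + 405*x - 243 = (x - 3)^5

Eigenvalues and multiplicities (the geometric multiplicity of λ is n − rank(A − λI), which equals the number of Jordan blocks for λ):
  λ = 3: algebraic multiplicity = 5, geometric multiplicity = 3

Determining the block sizes for each eigenvalue:
  λ = 3: with am = 5 and gm = 3, the partition is not yet determined (e.g. several partitions of 5 into 3 parts exist). Let N = A − (3)·I. Computing rank(N^1) = 2, rank(N^2) = 1, rank(N^3) = 0; the number of blocks of size ≥ j is rank(N^{j−1}) − rank(N^j), giving [3, 1, 1]. So we have 1 block(s) of size 3, 2 block(s) of size 1 → block sizes [3, 1, 1]

Assembling the blocks gives a Jordan form
J =
  [3, 1, 0, 0, 0]
  [0, 3, 1, 0, 0]
  [0, 0, 3, 0, 0]
  [0, 0, 0, 3, 0]
  [0, 0, 0, 0, 3]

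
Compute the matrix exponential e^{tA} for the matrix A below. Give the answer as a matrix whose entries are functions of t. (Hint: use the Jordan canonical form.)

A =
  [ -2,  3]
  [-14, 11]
e^{tA} =
  [-6*exp(5*t) + 7*exp(4*t), 3*exp(5*t) - 3*exp(4*t)]
  [-14*exp(5*t) + 14*exp(4*t), 7*exp(5*t) - 6*exp(4*t)]

Strategy: write A = P · J · P⁻¹ where J is a Jordan canonical form, so e^{tA} = P · e^{tJ} · P⁻¹, and e^{tJ} can be computed block-by-block.

A has Jordan form
J =
  [4, 0]
  [0, 5]
(up to reordering of blocks).

Per-block formulas:
  For a 1×1 block at λ = 4: exp(t · [4]) = [e^(4t)].
  For a 1×1 block at λ = 5: exp(t · [5]) = [e^(5t)].

After assembling e^{tJ} and conjugating by P, we get:

e^{tA} =
  [-6*exp(5*t) + 7*exp(4*t), 3*exp(5*t) - 3*exp(4*t)]
  [-14*exp(5*t) + 14*exp(4*t), 7*exp(5*t) - 6*exp(4*t)]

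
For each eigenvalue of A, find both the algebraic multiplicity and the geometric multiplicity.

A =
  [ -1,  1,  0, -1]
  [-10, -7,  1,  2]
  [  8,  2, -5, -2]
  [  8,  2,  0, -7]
λ = -5: alg = 4, geom = 2

Step 1 — factor the characteristic polynomial to read off the algebraic multiplicities:
  χ_A(x) = (x + 5)^4

Step 2 — compute geometric multiplicities via the rank-nullity identity g(λ) = n − rank(A − λI):
  rank(A − (-5)·I) = 2, so dim ker(A − (-5)·I) = n − 2 = 2

Summary:
  λ = -5: algebraic multiplicity = 4, geometric multiplicity = 2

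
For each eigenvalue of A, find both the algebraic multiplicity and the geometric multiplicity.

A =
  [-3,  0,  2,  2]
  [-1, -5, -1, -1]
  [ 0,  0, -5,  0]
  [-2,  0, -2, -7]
λ = -5: alg = 4, geom = 3

Step 1 — factor the characteristic polynomial to read off the algebraic multiplicities:
  χ_A(x) = (x + 5)^4

Step 2 — compute geometric multiplicities via the rank-nullity identity g(λ) = n − rank(A − λI):
  rank(A − (-5)·I) = 1, so dim ker(A − (-5)·I) = n − 1 = 3

Summary:
  λ = -5: algebraic multiplicity = 4, geometric multiplicity = 3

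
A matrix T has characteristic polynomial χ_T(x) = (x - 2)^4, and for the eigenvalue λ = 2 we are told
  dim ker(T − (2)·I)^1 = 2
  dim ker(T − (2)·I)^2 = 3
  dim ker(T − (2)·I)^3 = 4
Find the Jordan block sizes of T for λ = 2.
Block sizes for λ = 2: [3, 1]

From the dimensions of kernels of powers, the number of Jordan blocks of size at least j is d_j − d_{j−1} where d_j = dim ker(N^j) (with d_0 = 0). Computing the differences gives [2, 1, 1].
The number of blocks of size exactly k is (#blocks of size ≥ k) − (#blocks of size ≥ k + 1), so the partition is: 1 block(s) of size 1, 1 block(s) of size 3.
In nonincreasing order the block sizes are [3, 1].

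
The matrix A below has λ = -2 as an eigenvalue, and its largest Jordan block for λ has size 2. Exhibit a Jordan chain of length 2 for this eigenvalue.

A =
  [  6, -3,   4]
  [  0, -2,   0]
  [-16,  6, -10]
A Jordan chain for λ = -2 of length 2:
v_1 = (8, 0, -16)ᵀ
v_2 = (1, 0, 0)ᵀ

Let N = A − (-2)·I. We want v_2 with N^2 v_2 = 0 but N^1 v_2 ≠ 0; then v_{j-1} := N · v_j for j = 2, …, 2.

Pick v_2 = (1, 0, 0)ᵀ.
Then v_1 = N · v_2 = (8, 0, -16)ᵀ.

Sanity check: (A − (-2)·I) v_1 = (0, 0, 0)ᵀ = 0. ✓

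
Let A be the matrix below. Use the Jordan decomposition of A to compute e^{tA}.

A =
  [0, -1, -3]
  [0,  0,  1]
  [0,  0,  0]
e^{tA} =
  [1, -t, -t^2/2 - 3*t]
  [0, 1, t]
  [0, 0, 1]

Strategy: write A = P · J · P⁻¹ where J is a Jordan canonical form, so e^{tA} = P · e^{tJ} · P⁻¹, and e^{tJ} can be computed block-by-block.

A has Jordan form
J =
  [0, 1, 0]
  [0, 0, 1]
  [0, 0, 0]
(up to reordering of blocks).

Per-block formulas:
  For a 3×3 Jordan block J_3(0): exp(t · J_3(0)) = e^(0t)·(I + t·N + (t^2/2)·N^2), where N is the 3×3 nilpotent shift.

After assembling e^{tJ} and conjugating by P, we get:

e^{tA} =
  [1, -t, -t^2/2 - 3*t]
  [0, 1, t]
  [0, 0, 1]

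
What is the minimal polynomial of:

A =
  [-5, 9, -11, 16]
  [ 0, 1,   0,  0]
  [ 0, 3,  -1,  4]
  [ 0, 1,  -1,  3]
x^4 + 2*x^3 - 12*x^2 + 14*x - 5

The characteristic polynomial is χ_A(x) = (x - 1)^3*(x + 5), so the eigenvalues are known. The minimal polynomial is
  m_A(x) = Π_λ (x − λ)^{k_λ}
where k_λ is the size of the *largest* Jordan block for λ (equivalently, the smallest k with (A − λI)^k v = 0 for every generalised eigenvector v of λ).

  λ = -5: largest Jordan block has size 1, contributing (x + 5)
  λ = 1: largest Jordan block has size 3, contributing (x − 1)^3

So m_A(x) = (x - 1)^3*(x + 5) = x^4 + 2*x^3 - 12*x^2 + 14*x - 5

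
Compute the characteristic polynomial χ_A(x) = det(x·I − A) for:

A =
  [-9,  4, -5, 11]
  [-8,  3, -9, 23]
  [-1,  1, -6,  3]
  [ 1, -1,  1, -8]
x^4 + 20*x^3 + 150*x^2 + 500*x + 625

Expanding det(x·I − A) (e.g. by cofactor expansion or by noting that A is similar to its Jordan form J, which has the same characteristic polynomial as A) gives
  χ_A(x) = x^4 + 20*x^3 + 150*x^2 + 500*x + 625
which factors as (x + 5)^4. The eigenvalues (with algebraic multiplicities) are λ = -5 with multiplicity 4.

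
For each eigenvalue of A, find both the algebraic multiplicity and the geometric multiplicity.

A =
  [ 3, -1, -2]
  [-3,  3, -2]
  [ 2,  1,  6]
λ = 4: alg = 3, geom = 1

Step 1 — factor the characteristic polynomial to read off the algebraic multiplicities:
  χ_A(x) = (x - 4)^3

Step 2 — compute geometric multiplicities via the rank-nullity identity g(λ) = n − rank(A − λI):
  rank(A − (4)·I) = 2, so dim ker(A − (4)·I) = n − 2 = 1

Summary:
  λ = 4: algebraic multiplicity = 3, geometric multiplicity = 1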